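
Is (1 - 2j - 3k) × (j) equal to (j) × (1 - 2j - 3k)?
No: pq = 2 + 3i + j ≠ 2 - 3i + j = qp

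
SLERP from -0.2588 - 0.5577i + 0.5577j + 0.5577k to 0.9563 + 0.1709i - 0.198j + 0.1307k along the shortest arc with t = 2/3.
-0.8397 - 0.3621i + 0.3829j + 0.1311k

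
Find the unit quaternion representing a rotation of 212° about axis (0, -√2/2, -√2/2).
-0.2756 - 0.6797j - 0.6797k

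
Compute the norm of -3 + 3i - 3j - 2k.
√31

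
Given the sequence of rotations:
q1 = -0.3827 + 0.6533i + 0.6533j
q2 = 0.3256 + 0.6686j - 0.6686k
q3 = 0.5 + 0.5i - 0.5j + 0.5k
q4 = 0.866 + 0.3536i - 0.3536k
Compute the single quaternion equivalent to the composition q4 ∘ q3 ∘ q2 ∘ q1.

q2 · q1 = -0.5614 + 0.6495i - 0.48j - 0.1809k
q3 · q2 · q1 = -0.755 + 0.3745i + 0.4559j - 0.2864k
q4 · q3 · q2 · q1 = -0.8875 + 0.2186i + 0.3637j + 0.1802k
-0.8875 + 0.2186i + 0.3637j + 0.1802k


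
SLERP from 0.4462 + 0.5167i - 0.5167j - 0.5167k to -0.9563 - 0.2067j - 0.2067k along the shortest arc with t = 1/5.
0.666 + 0.4676i - 0.4109j - 0.4109k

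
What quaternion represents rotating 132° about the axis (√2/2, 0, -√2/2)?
0.4067 + 0.646i - 0.646k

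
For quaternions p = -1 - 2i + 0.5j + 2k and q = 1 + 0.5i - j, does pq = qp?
No: pq = 0.5 - 0.5i + 2.5j + 3.75k ≠ 0.5 - 4.5i + 0.5j + 0.25k = qp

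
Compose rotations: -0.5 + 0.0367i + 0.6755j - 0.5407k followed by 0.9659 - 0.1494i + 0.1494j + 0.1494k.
-0.4976 - 0.0716i + 0.5025j - 0.7034k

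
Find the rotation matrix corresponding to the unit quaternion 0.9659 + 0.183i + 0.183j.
[[0.933, 0.067, 0.3535], [0.067, 0.933, -0.3535], [-0.3535, 0.3535, 0.866]]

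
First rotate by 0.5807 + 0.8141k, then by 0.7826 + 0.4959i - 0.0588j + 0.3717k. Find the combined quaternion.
0.1519 + 0.2401i - 0.4379j + 0.853k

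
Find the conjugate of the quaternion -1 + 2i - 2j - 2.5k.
-1 - 2i + 2j + 2.5k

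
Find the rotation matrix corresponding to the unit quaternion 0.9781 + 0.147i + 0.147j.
[[0.9568, 0.0432, 0.2876], [0.0432, 0.9568, -0.2876], [-0.2876, 0.2876, 0.9136]]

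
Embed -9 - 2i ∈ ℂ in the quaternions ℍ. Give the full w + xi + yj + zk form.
-9 - 2i + 0j + 0k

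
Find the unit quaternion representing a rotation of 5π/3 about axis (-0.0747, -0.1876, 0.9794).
-0.866 - 0.0374i - 0.0938j + 0.4897k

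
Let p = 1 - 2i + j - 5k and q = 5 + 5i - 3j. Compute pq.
18 - 20i - 23j - 24k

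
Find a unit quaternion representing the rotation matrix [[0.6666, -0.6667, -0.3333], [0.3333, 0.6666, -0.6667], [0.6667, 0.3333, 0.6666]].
0.866 + 0.2887i - 0.2887j + 0.2887k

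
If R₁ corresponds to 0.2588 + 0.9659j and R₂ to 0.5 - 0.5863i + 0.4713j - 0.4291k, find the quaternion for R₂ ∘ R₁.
-0.3258 + 0.2627i + 0.6049j - 0.6774k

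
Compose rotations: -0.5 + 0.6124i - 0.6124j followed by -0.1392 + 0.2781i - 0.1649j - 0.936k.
-0.2017 - 0.7975i - 0.4055j + 0.3987k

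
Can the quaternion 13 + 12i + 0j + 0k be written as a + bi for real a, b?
Yes. The quaternion 13 + 12i has j- and k-coefficients y = z = 0, so it lies in the complex subalgebra spanned by 1 and i.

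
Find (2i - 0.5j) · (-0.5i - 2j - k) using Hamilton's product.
0.5i + 2j - 4.25k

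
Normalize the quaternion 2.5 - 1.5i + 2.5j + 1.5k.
0.6063 - 0.3638i + 0.6063j + 0.3638k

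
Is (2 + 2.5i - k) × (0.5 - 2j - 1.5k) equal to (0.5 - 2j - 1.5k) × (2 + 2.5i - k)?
No: pq = -0.5 - 0.75i - 0.25j - 8.5k ≠ -0.5 + 3.25i - 7.75j + 1.5k = qp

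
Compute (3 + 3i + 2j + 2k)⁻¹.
0.1154 - 0.1154i - 0.0769j - 0.0769k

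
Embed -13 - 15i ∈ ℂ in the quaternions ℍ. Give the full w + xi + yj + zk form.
-13 - 15i + 0j + 0k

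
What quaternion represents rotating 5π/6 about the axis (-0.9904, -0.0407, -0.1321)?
0.2588 - 0.9567i - 0.0393j - 0.1276k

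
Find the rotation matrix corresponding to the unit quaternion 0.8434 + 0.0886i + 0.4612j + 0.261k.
[[0.4383, -0.3585, 0.8242], [0.522, 0.8481, 0.0913], [-0.7317, 0.3902, 0.5589]]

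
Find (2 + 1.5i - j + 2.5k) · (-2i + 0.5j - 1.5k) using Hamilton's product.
7.25 - 3.75i - 1.75j - 4.25k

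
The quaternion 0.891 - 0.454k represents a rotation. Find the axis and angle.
axis = (0, 0, -1), θ = 54°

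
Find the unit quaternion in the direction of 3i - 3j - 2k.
0.6396i - 0.6396j - 0.4264k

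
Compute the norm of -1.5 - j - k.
2.062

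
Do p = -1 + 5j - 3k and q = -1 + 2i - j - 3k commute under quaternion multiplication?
No: pq = -3 - 20i - 10j - 4k ≠ -3 + 16i + 2j + 16k = qp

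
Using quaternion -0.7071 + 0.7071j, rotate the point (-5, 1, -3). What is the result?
(3, 1, -5)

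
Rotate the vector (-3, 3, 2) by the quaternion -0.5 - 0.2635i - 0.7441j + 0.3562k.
(4.441, 0.127, 1.503)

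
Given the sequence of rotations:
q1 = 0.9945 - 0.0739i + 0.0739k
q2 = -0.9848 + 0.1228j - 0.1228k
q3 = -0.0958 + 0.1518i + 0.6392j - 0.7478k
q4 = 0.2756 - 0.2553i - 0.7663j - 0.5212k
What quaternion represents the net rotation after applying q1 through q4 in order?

q2 · q1 = -0.9703 + 0.0819i + 0.1312j - 0.1858k
q3 · q2 · q1 = -0.1423 - 0.1758i - 0.6658j + 0.711k
q4 · q3 · q2 · q1 = -0.2237 - 0.904i + 0.1987j + 0.3054k
-0.2237 - 0.904i + 0.1987j + 0.3054k


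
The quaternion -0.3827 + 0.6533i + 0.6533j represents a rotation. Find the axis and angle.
axis = (√2/2, √2/2, 0), θ = 5π/4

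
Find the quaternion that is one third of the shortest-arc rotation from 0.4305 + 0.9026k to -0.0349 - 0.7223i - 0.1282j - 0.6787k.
0.323 + 0.2719i + 0.0483j + 0.9052k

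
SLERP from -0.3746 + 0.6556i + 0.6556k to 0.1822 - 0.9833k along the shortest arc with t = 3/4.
-0.2461 + 0.1805i + 0.9523k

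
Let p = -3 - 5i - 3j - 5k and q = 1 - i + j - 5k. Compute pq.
-30 + 18i - 26j + 2k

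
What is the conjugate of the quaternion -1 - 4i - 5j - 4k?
-1 + 4i + 5j + 4k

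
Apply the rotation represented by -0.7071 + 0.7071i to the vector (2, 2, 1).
(2, 1, -2)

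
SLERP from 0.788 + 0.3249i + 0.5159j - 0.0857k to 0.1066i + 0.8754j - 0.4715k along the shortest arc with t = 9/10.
0.094 + 0.1381i + 0.8774j - 0.4497k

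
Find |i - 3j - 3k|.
√19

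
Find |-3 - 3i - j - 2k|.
√23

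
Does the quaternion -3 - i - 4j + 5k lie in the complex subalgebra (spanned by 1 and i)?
No. The quaternion -3 - i - 4j + 5k has j-coefficient y = -4 and k-coefficient z = 5, not both zero, so it does not lie in the complex subalgebra spanned by 1 and i.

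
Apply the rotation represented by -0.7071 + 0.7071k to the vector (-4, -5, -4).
(-5, 4, -4)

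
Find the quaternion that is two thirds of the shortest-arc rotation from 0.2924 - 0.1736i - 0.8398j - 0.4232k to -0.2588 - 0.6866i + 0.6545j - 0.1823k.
0.3144 + 0.4485i - 0.836j - 0.0341k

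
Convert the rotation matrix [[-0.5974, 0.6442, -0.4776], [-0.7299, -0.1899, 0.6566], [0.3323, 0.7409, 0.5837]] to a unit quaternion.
-0.4462 - 0.0472i + 0.4538j + 0.7699k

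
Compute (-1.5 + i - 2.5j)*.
-1.5 - i + 2.5j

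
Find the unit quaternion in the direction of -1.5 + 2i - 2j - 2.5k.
-0.3693 + 0.4924i - 0.4924j - 0.6155k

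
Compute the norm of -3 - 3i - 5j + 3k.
√52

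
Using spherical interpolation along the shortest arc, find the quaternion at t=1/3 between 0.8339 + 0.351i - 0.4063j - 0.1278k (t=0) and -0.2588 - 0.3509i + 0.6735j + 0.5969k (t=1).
0.6873 + 0.3784i - 0.5365j - 0.3106k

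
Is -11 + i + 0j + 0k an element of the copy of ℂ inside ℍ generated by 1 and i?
Yes. The quaternion -11 + i has j- and k-coefficients y = z = 0, so it lies in the complex subalgebra spanned by 1 and i.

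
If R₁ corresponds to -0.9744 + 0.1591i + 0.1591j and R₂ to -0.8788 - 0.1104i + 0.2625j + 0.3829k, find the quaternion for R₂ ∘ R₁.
0.8321 - 0.0932i - 0.3347j - 0.4324k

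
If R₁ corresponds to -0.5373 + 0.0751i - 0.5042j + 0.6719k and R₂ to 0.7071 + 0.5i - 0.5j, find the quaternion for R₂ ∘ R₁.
-0.6696 - 0.5515i - 0.4238j + 0.2606k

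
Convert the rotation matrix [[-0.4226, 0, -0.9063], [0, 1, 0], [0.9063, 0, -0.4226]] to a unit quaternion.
0.5373 - 0.8434j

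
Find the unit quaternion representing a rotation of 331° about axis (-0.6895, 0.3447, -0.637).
-0.9681 - 0.1726i + 0.0863j - 0.1595k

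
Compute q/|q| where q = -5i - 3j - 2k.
-0.8111i - 0.4867j - 0.3244k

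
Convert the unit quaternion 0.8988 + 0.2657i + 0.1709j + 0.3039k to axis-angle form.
axis = (0.6061, 0.3899, 0.6933), θ = 52°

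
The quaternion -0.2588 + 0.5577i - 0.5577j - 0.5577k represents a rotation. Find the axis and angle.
axis = (√3/3, -√3/3, -√3/3), θ = 7π/6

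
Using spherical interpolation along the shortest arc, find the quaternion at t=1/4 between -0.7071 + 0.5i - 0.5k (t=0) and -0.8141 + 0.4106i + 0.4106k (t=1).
-0.805 + 0.5213i - 0.2833k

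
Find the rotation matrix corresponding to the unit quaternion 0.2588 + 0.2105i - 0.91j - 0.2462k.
[[-0.7774, -0.2557, -0.5747], [-0.5105, 0.7902, 0.3391], [0.3674, 0.557, -0.7448]]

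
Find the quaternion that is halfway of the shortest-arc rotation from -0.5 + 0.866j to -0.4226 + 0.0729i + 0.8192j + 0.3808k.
-0.4707 + 0.0372i + 0.8598j + 0.1943k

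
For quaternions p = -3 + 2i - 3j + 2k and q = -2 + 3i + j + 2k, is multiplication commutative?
No: pq = -1 - 21i + 5j + k ≠ -1 - 5i + j - 21k = qp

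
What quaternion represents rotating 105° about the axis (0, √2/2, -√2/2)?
0.6088 + 0.561j - 0.561k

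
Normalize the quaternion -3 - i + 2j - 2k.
-0.7071 - 0.2357i + 0.4714j - 0.4714k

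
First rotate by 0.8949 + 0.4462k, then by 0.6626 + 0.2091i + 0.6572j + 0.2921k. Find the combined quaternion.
0.4626 + 0.4804i + 0.4948j + 0.5571k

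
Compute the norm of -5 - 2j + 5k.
√54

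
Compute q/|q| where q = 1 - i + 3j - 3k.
0.2236 - 0.2236i + 0.6708j - 0.6708k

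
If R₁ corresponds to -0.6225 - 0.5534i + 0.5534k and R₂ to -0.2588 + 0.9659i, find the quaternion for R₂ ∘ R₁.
0.6956 - 0.4581i - 0.5345j - 0.1432k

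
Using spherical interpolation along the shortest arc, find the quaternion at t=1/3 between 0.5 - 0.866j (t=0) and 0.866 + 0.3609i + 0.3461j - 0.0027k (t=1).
0.8155 + 0.1678i - 0.5539j - 0.0013k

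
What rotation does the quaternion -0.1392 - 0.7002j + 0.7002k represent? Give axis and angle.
axis = (0, -√2/2, √2/2), θ = 196°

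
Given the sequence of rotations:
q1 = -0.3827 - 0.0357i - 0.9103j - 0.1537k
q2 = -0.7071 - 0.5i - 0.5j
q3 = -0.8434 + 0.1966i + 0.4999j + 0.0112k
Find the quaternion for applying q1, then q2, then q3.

q2 · q1 = -0.2024 + 0.2934i + 0.7582j + 0.546k
q3 · q2 · q1 = -0.2721 - 0.0228i - 0.8447j - 0.4604k
-0.2721 - 0.0228i - 0.8447j - 0.4604k


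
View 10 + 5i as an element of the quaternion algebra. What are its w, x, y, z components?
10 + 5i + 0j + 0k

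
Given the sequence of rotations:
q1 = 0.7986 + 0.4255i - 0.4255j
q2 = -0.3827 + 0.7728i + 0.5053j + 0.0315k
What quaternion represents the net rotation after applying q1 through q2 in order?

q2 · q1 = -0.4194 + 0.4677i + 0.5798j - 0.5187k
-0.4194 + 0.4677i + 0.5798j - 0.5187k


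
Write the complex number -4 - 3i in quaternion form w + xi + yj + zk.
-4 - 3i + 0j + 0k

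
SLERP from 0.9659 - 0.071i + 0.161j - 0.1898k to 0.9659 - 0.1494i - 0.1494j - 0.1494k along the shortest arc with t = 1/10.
0.9705 - 0.0793i + 0.1302j - 0.1866k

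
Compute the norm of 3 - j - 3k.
√19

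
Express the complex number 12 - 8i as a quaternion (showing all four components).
12 - 8i + 0j + 0k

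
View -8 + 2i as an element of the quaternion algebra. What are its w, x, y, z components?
-8 + 2i + 0j + 0k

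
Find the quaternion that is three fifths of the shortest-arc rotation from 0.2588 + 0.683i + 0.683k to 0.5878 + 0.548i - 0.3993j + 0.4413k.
0.4754 + 0.629i - 0.249j + 0.5625k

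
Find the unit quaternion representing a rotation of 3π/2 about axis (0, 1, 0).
-0.7071 + 0.7071j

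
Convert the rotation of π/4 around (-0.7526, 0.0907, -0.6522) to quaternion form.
0.9239 - 0.288i + 0.0347j - 0.2496k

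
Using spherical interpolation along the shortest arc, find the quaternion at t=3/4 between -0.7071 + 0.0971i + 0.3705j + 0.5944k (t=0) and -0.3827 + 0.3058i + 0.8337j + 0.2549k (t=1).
-0.4893 + 0.2644i + 0.7494j + 0.3593k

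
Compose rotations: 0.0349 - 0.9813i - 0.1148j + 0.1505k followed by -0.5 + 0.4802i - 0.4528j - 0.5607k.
0.4862 + 0.3749i + 0.5195j - 0.5943k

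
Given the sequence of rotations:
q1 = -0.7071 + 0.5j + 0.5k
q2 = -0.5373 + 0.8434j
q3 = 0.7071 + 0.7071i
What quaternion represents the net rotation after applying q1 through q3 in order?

q2 · q1 = -0.0418 + 0.4217i - 0.865j - 0.2686k
q3 · q2 · q1 = -0.3277 + 0.2686i - 0.4217j - 0.8016k
-0.3277 + 0.2686i - 0.4217j - 0.8016k


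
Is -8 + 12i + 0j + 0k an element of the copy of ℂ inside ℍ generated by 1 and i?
Yes. The quaternion -8 + 12i has j- and k-coefficients y = z = 0, so it lies in the complex subalgebra spanned by 1 and i.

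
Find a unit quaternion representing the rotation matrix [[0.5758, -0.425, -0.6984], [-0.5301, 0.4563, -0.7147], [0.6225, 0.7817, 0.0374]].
0.7193 + 0.5201i - 0.4591j - 0.0365k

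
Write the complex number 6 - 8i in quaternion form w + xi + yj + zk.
6 - 8i + 0j + 0k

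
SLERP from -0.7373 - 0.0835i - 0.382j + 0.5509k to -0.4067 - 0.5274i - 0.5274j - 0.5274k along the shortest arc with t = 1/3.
-0.7637 - 0.2975i - 0.5345j + 0.2062k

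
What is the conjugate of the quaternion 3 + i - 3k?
3 - i + 3k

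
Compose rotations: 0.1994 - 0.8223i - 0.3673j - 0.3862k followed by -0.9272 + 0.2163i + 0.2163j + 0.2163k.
0.156 + 0.8015i + 0.2894j + 0.4996k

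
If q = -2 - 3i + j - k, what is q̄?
-2 + 3i - j + k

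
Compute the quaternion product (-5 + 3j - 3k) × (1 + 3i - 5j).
10 - 30i + 19j - 12k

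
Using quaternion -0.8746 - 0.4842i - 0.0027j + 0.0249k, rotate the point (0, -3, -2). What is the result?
(-0.1, 0.105, -3.603)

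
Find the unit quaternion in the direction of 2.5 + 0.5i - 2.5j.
0.7001 + 0.14i - 0.7001j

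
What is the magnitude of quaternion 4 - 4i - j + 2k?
√37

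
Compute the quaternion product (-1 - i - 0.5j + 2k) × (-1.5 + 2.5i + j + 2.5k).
-0.5 - 4.25i + 7.25j - 5.25k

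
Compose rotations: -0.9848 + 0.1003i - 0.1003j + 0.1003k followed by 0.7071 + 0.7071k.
-0.7673 + 0.1418i - 0.6254k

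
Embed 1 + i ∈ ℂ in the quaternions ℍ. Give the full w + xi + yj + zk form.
1 + i + 0j + 0k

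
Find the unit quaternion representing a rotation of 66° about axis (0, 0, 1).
0.8387 + 0.5446k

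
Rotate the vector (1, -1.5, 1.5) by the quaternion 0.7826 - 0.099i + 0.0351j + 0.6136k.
(1.596, 0.909, 1.458)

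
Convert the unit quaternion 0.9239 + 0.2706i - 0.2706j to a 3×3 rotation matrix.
[[0.8536, -0.1464, -0.5], [-0.1464, 0.8536, -0.5], [0.5, 0.5, 0.7071]]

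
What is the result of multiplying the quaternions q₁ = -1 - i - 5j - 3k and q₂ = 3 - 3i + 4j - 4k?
2 + 32i - 14j - 24k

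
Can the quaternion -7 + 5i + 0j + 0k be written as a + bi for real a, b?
Yes. The quaternion -7 + 5i has j- and k-coefficients y = z = 0, so it lies in the complex subalgebra spanned by 1 and i.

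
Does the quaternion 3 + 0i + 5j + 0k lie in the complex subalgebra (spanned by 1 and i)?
No. The quaternion 3 + 5j has j-coefficient y = 5 and k-coefficient z = 0, not both zero, so it does not lie in the complex subalgebra spanned by 1 and i.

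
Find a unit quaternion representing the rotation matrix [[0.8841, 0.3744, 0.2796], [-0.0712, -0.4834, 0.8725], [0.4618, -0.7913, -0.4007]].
-0.5 + 0.8319i + 0.0911j + 0.2228k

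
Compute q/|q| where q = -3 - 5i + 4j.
-0.4243 - 0.7071i + 0.5657j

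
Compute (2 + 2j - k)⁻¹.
0.2222 - 0.2222j + 0.1111k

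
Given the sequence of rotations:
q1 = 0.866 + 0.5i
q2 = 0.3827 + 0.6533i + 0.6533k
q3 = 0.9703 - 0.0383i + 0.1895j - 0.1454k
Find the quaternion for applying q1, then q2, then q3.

q2 · q1 = 0.0048 + 0.7571i + 0.3266j + 0.5658k
q3 · q2 · q1 = 0.054 + 0.8891i + 0.2294j + 0.3923k
0.054 + 0.8891i + 0.2294j + 0.3923k


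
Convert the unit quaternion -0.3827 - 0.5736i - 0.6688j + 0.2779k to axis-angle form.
axis = (-0.6209, -0.7239, 0.3008), θ = 5π/4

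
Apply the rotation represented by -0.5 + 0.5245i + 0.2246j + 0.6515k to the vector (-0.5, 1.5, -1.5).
(0.617, -1.616, -1.325)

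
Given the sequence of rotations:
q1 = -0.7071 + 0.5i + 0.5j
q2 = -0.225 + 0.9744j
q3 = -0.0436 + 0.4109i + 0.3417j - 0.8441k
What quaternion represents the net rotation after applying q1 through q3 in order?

q2 · q1 = -0.3281 - 0.1125i - 0.8015j - 0.4872k
q3 · q2 · q1 = -0.0768 - 0.9729i + 0.218j + 0.0073k
-0.0768 - 0.9729i + 0.218j + 0.0073k


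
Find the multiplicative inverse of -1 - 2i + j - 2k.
-0.1 + 0.2i - 0.1j + 0.2k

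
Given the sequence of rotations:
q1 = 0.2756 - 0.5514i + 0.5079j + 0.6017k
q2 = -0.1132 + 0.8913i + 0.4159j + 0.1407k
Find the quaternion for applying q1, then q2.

q2 · q1 = 0.1644 + 0.4868i - 0.5567j + 0.6527k
0.1644 + 0.4868i - 0.5567j + 0.6527k


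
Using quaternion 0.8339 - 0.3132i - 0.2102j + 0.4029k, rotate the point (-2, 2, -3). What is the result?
(-0.446, -1.708, -3.726)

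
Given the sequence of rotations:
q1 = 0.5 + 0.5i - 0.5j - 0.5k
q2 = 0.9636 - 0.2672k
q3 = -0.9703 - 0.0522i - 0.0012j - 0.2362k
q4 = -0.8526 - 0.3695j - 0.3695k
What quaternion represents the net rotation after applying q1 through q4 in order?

q2 · q1 = 0.3482 + 0.3482i - 0.6154j - 0.6154k
q3 · q2 · q1 = -0.4658 - 0.5007i + 0.4823j + 0.5474k
q4 · q3 · q2 · q1 = 0.7776 + 0.4028i - 0.0541j - 0.4796k
0.7776 + 0.4028i - 0.0541j - 0.4796k


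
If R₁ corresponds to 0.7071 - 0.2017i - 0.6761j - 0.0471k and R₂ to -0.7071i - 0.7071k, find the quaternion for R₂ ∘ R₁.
-0.1759 - 0.9781i + 0.1093j - 0.0219k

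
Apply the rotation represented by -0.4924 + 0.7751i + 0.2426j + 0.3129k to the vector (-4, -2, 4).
(-3.13, 4.184, -2.95)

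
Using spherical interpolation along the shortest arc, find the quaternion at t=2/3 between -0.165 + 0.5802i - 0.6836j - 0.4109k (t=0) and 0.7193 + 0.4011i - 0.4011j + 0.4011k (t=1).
0.5033 + 0.5797i - 0.6257j + 0.1388k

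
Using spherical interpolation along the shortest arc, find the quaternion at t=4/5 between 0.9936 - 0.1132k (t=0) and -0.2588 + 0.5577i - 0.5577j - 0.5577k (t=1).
0.5103 - 0.5068i + 0.5068j + 0.4754k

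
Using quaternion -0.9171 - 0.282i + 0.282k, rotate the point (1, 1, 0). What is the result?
(1.358, 0.165, 0.358)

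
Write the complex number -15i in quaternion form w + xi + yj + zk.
0 - 15i + 0j + 0k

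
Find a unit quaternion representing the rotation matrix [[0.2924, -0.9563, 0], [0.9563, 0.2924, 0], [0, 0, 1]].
0.8039 + 0.5948k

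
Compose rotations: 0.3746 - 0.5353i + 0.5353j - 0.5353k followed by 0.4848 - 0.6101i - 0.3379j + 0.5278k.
0.3184 - 0.5897i - 0.4762j - 0.5693k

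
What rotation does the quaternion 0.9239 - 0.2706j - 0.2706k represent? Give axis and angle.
axis = (0, -√2/2, -√2/2), θ = π/4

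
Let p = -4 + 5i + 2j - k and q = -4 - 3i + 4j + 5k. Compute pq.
28 + 6i - 46j + 10k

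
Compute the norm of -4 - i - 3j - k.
√27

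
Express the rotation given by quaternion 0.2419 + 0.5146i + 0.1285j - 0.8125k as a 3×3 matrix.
[[-0.3533, 0.5253, -0.7741], [-0.2608, -0.8499, -0.4578], [-0.8984, 0.0402, 0.4373]]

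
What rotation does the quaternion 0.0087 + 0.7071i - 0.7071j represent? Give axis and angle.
axis = (√2/2, -√2/2, 0), θ = 179°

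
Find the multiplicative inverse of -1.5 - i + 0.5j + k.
-0.3333 + 0.2222i - 0.1111j - 0.2222k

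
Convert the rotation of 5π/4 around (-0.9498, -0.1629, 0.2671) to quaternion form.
-0.3827 - 0.8775i - 0.1505j + 0.2468k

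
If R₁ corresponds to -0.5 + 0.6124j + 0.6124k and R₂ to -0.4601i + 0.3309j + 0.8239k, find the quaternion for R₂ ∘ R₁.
-0.7072 - 0.0719i + 0.1163j - 0.6937k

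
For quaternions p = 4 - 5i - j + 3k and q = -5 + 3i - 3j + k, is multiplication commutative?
No: pq = -11 + 45i + 7j + 7k ≠ -11 + 29i - 21j - 29k = qp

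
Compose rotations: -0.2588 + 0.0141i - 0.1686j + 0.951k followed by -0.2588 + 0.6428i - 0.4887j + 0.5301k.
-0.5286 - 0.5454i - 0.4337j - 0.4848k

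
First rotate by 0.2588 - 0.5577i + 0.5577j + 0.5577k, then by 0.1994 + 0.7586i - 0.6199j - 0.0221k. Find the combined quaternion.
0.8327 - 0.2483i - 0.46j + 0.1828k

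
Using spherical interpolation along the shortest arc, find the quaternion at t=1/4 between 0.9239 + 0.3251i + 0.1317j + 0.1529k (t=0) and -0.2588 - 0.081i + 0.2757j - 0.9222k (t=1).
0.8569 + 0.2984i + 0.0234j + 0.4197k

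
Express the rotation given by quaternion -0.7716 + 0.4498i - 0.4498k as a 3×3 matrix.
[[0.5954, -0.6941, -0.4046], [0.6941, 0.1907, 0.6941], [-0.4046, -0.6941, 0.5954]]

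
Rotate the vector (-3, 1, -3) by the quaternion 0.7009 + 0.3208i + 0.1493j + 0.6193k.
(-3.157, -2.07, -2.178)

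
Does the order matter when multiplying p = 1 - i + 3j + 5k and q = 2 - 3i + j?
Yes: pq = -4 - 10i - 8j + 18k ≠ -4 + 22j + 2k = qp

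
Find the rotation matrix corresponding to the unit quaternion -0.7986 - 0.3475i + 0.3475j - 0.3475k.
[[0.517, -0.7965, -0.3135], [0.3135, 0.517, -0.7965], [0.7965, 0.3135, 0.517]]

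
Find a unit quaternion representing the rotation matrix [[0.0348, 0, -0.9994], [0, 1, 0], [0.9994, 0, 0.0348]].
0.7193 - 0.6947j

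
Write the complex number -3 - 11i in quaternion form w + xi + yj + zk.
-3 - 11i + 0j + 0k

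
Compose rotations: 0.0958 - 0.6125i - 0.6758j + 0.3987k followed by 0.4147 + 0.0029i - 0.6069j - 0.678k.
-0.0983 - 0.9539i + 0.0757j - 0.2733k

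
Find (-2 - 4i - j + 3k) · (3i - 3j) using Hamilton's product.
9 + 3i + 15j + 15k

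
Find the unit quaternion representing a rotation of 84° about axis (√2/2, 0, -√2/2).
0.7431 + 0.4731i - 0.4731k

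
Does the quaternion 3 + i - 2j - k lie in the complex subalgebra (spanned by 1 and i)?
No. The quaternion 3 + i - 2j - k has j-coefficient y = -2 and k-coefficient z = -1, not both zero, so it does not lie in the complex subalgebra spanned by 1 and i.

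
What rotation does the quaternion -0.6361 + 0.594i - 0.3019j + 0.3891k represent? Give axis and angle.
axis = (0.7698, -0.3913, 0.5043), θ = 259°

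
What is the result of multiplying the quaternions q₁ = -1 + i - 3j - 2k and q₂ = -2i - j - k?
-3 + 3i + 6j - 6k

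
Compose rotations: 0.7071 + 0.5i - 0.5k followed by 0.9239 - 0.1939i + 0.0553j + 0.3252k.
0.9128 + 0.2972i + 0.1048j - 0.2597k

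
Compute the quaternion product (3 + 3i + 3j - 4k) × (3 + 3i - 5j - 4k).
-1 - 14i - 6j - 48k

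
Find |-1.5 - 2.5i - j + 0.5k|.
3.122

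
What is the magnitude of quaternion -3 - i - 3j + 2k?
√23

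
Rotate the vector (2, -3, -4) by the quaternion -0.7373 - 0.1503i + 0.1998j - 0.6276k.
(3.645, 3.119, -2.446)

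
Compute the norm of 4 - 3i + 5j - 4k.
√66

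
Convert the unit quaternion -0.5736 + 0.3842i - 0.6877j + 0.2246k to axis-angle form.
axis = (0.469, -0.8395, 0.2742), θ = 250°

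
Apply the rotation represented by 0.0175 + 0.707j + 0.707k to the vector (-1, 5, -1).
(0.851, -1.023, 5.023)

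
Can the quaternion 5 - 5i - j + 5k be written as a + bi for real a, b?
No. The quaternion 5 - 5i - j + 5k has j-coefficient y = -1 and k-coefficient z = 5, not both zero, so it does not lie in the complex subalgebra spanned by 1 and i.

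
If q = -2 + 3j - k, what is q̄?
-2 - 3j + k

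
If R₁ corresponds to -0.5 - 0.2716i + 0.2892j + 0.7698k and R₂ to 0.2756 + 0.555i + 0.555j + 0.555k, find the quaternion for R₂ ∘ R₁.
-0.5748 - 0.0856i - 0.7758j + 0.2459k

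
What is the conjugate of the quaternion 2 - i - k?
2 + i + k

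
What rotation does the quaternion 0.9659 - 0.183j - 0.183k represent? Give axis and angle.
axis = (0, -√2/2, -√2/2), θ = π/6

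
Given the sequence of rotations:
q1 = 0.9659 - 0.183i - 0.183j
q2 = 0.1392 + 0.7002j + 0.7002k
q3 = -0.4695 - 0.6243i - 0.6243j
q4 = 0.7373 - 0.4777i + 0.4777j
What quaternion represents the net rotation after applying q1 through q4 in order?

q2 · q1 = 0.2626 + 0.1027i + 0.5227j + 0.8045k
q3 · q2 · q1 = 0.2671 - 0.7144i + 0.0929j - 0.6399k
q4 · q3 · q2 · q1 = -0.1887 - 0.96i - 0.1096j - 0.1749k
-0.1887 - 0.96i - 0.1096j - 0.1749k


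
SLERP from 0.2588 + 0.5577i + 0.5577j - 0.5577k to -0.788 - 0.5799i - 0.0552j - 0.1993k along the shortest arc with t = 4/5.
0.7458 + 0.639i + 0.1847j + 0.0356k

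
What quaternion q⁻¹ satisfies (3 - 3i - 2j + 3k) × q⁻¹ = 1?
0.0968 + 0.0968i + 0.0645j - 0.0968k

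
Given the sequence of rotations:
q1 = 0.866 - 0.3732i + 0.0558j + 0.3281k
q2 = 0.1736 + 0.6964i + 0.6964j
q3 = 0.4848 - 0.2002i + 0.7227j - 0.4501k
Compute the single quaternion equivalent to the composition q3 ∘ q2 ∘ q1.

q2 · q1 = 0.3714 + 0.7668i + 0.3843j + 0.3557k
q3 · q2 · q1 = 0.2159 + 0.7274i + 0.1808j - 0.6258k
0.2159 + 0.7274i + 0.1808j - 0.6258k


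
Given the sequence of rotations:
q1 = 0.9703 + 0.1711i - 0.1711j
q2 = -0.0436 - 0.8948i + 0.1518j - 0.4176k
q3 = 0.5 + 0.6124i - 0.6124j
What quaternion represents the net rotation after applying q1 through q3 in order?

q2 · q1 = 0.1368 - 0.9471i + 0.0833j - 0.2781k
q3 · q2 · q1 = 0.6994 - 0.2195i + 0.1282j - 0.668k
0.6994 - 0.2195i + 0.1282j - 0.668k


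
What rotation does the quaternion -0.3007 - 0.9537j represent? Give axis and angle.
axis = (0, -1, 0), θ = 215°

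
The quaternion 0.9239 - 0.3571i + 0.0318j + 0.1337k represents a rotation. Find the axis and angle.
axis = (-0.9333, 0.0831, 0.3494), θ = π/4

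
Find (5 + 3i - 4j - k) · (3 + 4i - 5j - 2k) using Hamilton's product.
-19 + 32i - 35j - 12k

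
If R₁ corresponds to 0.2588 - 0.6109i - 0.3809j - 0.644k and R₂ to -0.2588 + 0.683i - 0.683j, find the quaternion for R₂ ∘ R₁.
0.0901 + 0.7747i + 0.3617j - 0.5107k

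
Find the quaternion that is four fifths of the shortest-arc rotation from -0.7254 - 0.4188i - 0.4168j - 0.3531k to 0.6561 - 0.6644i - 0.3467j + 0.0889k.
-0.8242 + 0.4957i + 0.2004j - 0.1866k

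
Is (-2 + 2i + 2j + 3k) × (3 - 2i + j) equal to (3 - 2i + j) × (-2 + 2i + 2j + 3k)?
No: pq = -4 + 7i - 2j + 15k ≠ -4 + 13i + 10j + 3k = qp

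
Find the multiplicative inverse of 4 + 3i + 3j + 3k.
0.093 - 0.0698i - 0.0698j - 0.0698k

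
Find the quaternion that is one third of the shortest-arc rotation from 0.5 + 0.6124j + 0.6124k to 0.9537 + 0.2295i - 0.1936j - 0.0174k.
0.7874 + 0.0965i + 0.3919j + 0.466k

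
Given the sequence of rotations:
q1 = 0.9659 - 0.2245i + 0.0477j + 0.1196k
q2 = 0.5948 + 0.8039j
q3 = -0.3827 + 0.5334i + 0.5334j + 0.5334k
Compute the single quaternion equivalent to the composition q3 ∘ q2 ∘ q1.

q2 · q1 = 0.5362 - 0.0374i + 0.8049j + 0.2516k
q3 · q2 · q1 = -0.7488 + 0.0052i - 0.1762j + 0.639k
-0.7488 + 0.0052i - 0.1762j + 0.639k


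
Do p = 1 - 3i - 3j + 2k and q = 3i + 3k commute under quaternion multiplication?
No: pq = 3 - 6i + 15j + 12k ≠ 3 + 12i - 15j - 6k = qp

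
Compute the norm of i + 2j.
√5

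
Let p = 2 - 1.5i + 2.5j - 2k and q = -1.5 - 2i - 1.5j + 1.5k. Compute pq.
0.75 - i - 0.5j + 13.25k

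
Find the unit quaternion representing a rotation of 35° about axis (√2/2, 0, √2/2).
0.9537 + 0.2126i + 0.2126k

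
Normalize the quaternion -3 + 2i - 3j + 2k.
-0.5883 + 0.3922i - 0.5883j + 0.3922k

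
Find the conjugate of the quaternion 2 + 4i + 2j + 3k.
2 - 4i - 2j - 3k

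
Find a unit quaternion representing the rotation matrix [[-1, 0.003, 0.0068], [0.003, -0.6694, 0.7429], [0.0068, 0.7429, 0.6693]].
0.0037i + 0.4066j + 0.9136k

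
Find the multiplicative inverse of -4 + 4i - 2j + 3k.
-0.0889 - 0.0889i + 0.0444j - 0.0667k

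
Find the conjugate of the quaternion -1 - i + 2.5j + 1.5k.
-1 + i - 2.5j - 1.5k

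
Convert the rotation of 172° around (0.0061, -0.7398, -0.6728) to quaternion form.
0.0698 + 0.0061i - 0.738j - 0.6712k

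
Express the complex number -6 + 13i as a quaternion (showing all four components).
-6 + 13i + 0j + 0k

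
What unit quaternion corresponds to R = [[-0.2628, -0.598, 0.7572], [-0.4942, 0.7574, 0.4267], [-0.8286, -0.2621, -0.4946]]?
0.5 - 0.3444i + 0.7929j + 0.0519k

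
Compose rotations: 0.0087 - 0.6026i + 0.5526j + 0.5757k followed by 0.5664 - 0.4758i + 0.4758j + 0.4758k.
-0.8186 - 0.3345i + 0.3043j + 0.354k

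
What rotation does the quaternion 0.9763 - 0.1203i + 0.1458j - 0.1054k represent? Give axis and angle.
axis = (-0.5559, 0.6737, -0.487), θ = 25°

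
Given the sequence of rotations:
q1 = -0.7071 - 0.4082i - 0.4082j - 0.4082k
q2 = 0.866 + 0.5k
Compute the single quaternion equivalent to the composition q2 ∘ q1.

q2 · q1 = -0.4082 - 0.1494i - 0.5576j - 0.7071k
-0.4082 - 0.1494i - 0.5576j - 0.7071k


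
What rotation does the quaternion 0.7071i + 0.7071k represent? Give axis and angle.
axis = (√2/2, 0, √2/2), θ = π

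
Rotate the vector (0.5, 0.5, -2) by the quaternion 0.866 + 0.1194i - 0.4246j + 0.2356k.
(1.368, 1.397, -0.823)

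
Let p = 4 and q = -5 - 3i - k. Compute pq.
-20 - 12i - 4k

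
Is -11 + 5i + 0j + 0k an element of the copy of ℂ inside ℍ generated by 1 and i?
Yes. The quaternion -11 + 5i has j- and k-coefficients y = z = 0, so it lies in the complex subalgebra spanned by 1 and i.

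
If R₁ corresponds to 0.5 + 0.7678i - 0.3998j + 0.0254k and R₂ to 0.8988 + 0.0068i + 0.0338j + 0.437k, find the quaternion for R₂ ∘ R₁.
0.4466 + 0.8691i - 0.0071j + 0.2127k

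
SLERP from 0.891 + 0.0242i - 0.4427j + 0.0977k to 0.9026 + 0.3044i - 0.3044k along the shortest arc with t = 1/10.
0.9112 + 0.0549i - 0.4044j + 0.0564k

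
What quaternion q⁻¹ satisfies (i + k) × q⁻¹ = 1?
-0.5i - 0.5k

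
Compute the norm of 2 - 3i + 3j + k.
√23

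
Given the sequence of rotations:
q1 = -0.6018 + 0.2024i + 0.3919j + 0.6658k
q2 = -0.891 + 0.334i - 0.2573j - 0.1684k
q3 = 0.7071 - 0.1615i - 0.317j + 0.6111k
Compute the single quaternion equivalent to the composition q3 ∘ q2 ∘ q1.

q2 · q1 = 0.6816 - 0.4867i - 0.4508j - 0.3089k
q3 · q2 · q1 = 0.4492 - 0.0808i - 0.8821j + 0.1166k
0.4492 - 0.0808i - 0.8821j + 0.1166k


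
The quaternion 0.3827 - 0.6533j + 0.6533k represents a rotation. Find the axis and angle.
axis = (0, -√2/2, √2/2), θ = 3π/4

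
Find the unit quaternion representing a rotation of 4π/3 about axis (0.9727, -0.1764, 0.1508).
-0.5 + 0.8424i - 0.1528j + 0.1306k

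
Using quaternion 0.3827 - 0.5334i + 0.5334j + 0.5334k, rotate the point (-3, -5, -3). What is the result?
(5.783, -1.759, 2.542)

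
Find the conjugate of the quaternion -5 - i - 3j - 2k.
-5 + i + 3j + 2k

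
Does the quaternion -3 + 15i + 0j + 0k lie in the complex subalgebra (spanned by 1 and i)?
Yes. The quaternion -3 + 15i has j- and k-coefficients y = z = 0, so it lies in the complex subalgebra spanned by 1 and i.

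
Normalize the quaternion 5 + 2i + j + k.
0.898 + 0.3592i + 0.1796j + 0.1796k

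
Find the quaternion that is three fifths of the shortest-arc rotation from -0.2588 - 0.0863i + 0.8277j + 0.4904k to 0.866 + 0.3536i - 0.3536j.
-0.6994 - 0.2766i + 0.6189j + 0.2264k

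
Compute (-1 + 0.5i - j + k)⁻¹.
-0.3077 - 0.1538i + 0.3077j - 0.3077k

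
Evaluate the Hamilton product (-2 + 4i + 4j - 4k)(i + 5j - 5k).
-44 - 2i + 6j + 26k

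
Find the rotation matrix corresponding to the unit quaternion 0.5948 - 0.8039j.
[[-0.2925, 0, -0.9563], [0, 1, 0], [0.9563, 0, -0.2925]]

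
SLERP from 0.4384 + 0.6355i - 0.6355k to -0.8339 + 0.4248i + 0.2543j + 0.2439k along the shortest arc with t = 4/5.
0.8668 - 0.2105i - 0.2284j - 0.39k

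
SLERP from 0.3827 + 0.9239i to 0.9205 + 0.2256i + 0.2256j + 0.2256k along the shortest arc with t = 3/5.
0.79 + 0.575i + 0.1505j + 0.1505k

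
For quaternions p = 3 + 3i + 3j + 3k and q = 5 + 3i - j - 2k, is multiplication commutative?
No: pq = 15 + 21i + 27j - 3k ≠ 15 + 27i - 3j + 21k = qp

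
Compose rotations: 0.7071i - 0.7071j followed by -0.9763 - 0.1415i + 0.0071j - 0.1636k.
0.1051 - 0.806i + 0.5747j + 0.095k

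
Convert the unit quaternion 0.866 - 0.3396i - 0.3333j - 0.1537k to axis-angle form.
axis = (-0.6791, -0.6665, -0.3074), θ = π/3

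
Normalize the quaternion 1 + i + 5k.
0.1925 + 0.1925i + 0.9623k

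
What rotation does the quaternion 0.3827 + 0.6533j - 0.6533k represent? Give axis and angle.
axis = (0, √2/2, -√2/2), θ = 3π/4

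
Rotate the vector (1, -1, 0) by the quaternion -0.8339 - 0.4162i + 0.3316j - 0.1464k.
(1.257, -0.643, 0.078)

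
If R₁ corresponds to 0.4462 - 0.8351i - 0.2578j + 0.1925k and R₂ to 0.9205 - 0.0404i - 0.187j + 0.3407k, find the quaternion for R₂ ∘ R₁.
0.2632 - 0.7349i - 0.5975j + 0.1835k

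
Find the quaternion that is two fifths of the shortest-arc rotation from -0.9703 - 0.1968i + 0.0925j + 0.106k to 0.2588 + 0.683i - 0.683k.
-0.7902 - 0.4611i + 0.0636j + 0.3987k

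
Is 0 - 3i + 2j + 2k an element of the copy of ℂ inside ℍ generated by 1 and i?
No. The quaternion -3i + 2j + 2k has j-coefficient y = 2 and k-coefficient z = 2, not both zero, so it does not lie in the complex subalgebra spanned by 1 and i.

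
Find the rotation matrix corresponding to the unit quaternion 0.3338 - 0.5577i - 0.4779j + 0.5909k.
[[-0.1551, 0.1386, -0.9781], [0.9275, -0.3204, -0.1925], [-0.34, -0.9371, -0.0788]]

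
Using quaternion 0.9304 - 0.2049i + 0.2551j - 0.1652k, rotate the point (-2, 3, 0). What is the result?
(-1.022, 3.408, -0.583)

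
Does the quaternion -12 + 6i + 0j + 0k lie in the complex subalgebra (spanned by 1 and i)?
Yes. The quaternion -12 + 6i has j- and k-coefficients y = z = 0, so it lies in the complex subalgebra spanned by 1 and i.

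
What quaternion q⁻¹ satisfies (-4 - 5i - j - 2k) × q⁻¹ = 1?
-0.087 + 0.1087i + 0.0217j + 0.0435k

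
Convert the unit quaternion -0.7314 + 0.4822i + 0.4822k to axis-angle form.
axis = (√2/2, 0, √2/2), θ = 274°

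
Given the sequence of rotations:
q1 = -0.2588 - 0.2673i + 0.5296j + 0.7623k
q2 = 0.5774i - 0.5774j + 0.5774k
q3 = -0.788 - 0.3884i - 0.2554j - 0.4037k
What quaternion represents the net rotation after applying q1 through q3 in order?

q2 · q1 = 0.02 - 0.8954i - 0.4451j + 0.002k
q3 · q2 · q1 = -0.4764 + 0.5176i + 0.7079j - 0.0655k
-0.4764 + 0.5176i + 0.7079j - 0.0655k


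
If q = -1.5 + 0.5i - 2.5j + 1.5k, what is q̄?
-1.5 - 0.5i + 2.5j - 1.5k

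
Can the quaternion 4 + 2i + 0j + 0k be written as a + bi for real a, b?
Yes. The quaternion 4 + 2i has j- and k-coefficients y = z = 0, so it lies in the complex subalgebra spanned by 1 and i.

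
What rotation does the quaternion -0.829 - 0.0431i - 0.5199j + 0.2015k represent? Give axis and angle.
axis = (-0.0771, -0.9296, 0.3603), θ = 292°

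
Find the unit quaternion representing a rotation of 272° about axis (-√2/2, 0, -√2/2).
-0.7193 - 0.4912i - 0.4912k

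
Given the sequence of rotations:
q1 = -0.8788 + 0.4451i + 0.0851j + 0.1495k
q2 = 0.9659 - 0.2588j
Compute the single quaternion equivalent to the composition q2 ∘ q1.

q2 · q1 = -0.8268 + 0.3912i + 0.3096j + 0.2596k
-0.8268 + 0.3912i + 0.3096j + 0.2596k


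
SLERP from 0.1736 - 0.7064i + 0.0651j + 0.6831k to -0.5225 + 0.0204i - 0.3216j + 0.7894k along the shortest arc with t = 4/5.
-0.4118 - 0.1583i - 0.2639j + 0.8578k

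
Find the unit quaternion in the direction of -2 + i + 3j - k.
-0.5164 + 0.2582i + 0.7746j - 0.2582k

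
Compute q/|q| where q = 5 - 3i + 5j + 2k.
0.6299 - 0.378i + 0.6299j + 0.252k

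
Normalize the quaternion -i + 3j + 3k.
-0.2294i + 0.6882j + 0.6882k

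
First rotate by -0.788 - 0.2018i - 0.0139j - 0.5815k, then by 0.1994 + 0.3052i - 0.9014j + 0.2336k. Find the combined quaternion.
0.0278 + 0.2467i + 0.8379j - 0.4862k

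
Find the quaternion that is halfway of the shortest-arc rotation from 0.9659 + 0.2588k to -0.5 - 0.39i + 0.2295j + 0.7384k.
0.912 + 0.2426i - 0.1428j - 0.2984k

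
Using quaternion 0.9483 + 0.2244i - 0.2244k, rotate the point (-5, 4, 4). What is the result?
(-3.197, 3.62, 5.803)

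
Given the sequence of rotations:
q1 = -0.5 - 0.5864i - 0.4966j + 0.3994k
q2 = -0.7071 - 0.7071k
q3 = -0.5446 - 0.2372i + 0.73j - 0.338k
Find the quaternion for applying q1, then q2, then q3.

q2 · q1 = 0.636 + 0.0635i + 0.7658j + 0.0711k
q3 · q2 · q1 = -0.8663 + 0.1253i + 0.0426j - 0.4817k
-0.8663 + 0.1253i + 0.0426j - 0.4817k


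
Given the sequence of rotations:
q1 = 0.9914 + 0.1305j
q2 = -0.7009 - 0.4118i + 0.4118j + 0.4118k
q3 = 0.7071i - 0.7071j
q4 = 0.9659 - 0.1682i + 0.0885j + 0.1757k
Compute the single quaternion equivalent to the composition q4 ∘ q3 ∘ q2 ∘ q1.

q2 · q1 = -0.7486 - 0.462i + 0.3168j + 0.3545k
q3 · q2 · q1 = 0.5507 - 0.78i + 0.2787j - 0.1027k
q4 · q3 · q2 · q1 = 0.3941 - 0.9041i + 0.1636j + 0.0197k
0.3941 - 0.9041i + 0.1636j + 0.0197k


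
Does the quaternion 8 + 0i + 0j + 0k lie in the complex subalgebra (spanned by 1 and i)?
Yes. The quaternion 8 has j- and k-coefficients y = z = 0, so it lies in the complex subalgebra spanned by 1 and i.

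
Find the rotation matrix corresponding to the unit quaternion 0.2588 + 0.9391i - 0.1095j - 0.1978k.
[[0.8978, -0.1033, -0.4282], [-0.308, -0.8421, -0.4428], [-0.3148, 0.5294, -0.7878]]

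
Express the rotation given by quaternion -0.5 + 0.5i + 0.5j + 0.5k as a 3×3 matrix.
[[0, 1, 0], [0, 0, 1], [1, 0, 0]]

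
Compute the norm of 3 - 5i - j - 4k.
√51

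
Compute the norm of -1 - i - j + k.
2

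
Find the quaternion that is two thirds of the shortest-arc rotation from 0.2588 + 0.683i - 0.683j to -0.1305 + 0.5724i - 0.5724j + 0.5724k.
0.0019 + 0.6477i - 0.6477j + 0.4012k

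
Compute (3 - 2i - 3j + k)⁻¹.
0.1304 + 0.087i + 0.1304j - 0.0435k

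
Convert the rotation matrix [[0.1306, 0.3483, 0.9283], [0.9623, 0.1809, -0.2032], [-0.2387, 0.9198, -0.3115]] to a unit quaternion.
0.5 + 0.5615i + 0.5835j + 0.307k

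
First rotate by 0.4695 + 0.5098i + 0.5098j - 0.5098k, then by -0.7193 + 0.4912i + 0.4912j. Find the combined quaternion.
-0.8385 - 0.3865i + 0.1143j + 0.3667k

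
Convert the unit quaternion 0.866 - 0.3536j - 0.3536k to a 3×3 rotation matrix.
[[0.4999, 0.6124, -0.6124], [-0.6124, 0.7499, 0.2501], [0.6124, 0.2501, 0.7499]]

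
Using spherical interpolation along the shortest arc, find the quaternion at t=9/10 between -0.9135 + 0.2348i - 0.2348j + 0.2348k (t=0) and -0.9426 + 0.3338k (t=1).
-0.9449 + 0.024i - 0.024j + 0.3256k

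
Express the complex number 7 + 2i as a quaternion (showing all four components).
7 + 2i + 0j + 0k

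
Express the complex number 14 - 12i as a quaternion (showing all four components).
14 - 12i + 0j + 0k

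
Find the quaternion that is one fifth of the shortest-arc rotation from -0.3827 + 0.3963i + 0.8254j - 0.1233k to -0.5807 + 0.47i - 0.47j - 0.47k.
-0.5282 + 0.5082i + 0.6312j - 0.2536k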